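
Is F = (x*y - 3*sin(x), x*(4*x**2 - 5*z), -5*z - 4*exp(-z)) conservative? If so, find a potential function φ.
No, ∇×F = (5*x, 0, 12*x**2 - x - 5*z) ≠ 0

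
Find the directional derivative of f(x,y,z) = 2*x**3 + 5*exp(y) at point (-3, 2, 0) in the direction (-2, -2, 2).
sqrt(3)*(-54 - 5*exp(2))/3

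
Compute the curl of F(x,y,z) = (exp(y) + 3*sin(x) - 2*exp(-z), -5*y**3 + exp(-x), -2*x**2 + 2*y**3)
(6*y**2, 4*x + 2*exp(-z), -exp(y) - exp(-x))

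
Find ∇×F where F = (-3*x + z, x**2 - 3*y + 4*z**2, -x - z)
(-8*z, 2, 2*x)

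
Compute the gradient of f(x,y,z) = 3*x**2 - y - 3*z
(6*x, -1, -3)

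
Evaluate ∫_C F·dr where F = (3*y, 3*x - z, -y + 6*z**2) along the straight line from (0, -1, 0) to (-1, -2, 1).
10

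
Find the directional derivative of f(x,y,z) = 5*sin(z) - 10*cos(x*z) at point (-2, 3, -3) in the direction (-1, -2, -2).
70*sin(6)/3 - 10*cos(3)/3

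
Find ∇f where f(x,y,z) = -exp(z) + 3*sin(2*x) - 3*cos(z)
(6*cos(2*x), 0, -exp(z) + 3*sin(z))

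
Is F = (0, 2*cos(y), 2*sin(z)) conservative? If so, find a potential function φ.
Yes, F is conservative. φ = 2*sin(y) - 2*cos(z)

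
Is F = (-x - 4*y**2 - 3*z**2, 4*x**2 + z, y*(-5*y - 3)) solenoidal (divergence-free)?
No, ∇·F = -1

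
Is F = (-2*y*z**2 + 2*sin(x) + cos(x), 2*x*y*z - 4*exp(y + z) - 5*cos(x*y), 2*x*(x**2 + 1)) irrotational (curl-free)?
No, ∇×F = (-2*x*y + 4*exp(y + z), -6*x**2 - 4*y*z - 2, 2*y*z + 5*y*sin(x*y) + 2*z**2)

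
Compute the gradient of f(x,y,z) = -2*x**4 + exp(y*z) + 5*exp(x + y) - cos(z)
(-8*x**3 + 5*exp(x + y), z*exp(y*z) + 5*exp(x + y), y*exp(y*z) + sin(z))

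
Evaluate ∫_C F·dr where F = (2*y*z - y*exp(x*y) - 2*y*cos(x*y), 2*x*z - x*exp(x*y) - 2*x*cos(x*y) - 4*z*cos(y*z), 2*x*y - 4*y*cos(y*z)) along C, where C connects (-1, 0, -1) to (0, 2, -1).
4*sin(2)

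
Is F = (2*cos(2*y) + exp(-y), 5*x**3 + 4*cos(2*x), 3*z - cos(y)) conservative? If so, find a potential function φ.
No, ∇×F = (sin(y), 0, 15*x**2 - 8*sin(2*x) + 4*sin(2*y) + exp(-y)) ≠ 0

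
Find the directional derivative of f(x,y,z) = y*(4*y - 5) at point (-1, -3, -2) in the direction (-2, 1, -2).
-29/3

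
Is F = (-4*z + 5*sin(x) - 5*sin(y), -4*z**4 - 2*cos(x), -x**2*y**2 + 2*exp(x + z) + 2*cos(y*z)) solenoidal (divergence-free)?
No, ∇·F = -2*y*sin(y*z) + 2*exp(x + z) + 5*cos(x)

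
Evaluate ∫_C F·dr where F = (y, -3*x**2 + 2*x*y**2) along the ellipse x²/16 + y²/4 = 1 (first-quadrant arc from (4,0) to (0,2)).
-64 + 2*pi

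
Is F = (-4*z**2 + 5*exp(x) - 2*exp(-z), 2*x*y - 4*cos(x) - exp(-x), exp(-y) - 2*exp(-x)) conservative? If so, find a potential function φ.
No, ∇×F = (-exp(-y), -8*z + 2*exp(-z) - 2*exp(-x), 2*y + 4*sin(x) + exp(-x)) ≠ 0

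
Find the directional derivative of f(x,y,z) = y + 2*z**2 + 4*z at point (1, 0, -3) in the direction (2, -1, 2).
-17/3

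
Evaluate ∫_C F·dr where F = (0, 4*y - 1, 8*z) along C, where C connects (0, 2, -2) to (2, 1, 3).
15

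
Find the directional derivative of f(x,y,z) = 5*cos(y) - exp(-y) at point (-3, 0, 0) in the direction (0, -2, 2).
-sqrt(2)/2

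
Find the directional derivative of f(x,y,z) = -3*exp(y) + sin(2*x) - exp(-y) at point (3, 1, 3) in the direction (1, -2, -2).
-2*exp(-1)/3 + 2*cos(6)/3 + 2*E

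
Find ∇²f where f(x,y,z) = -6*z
0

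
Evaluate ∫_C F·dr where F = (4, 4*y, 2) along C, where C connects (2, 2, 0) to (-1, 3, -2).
-6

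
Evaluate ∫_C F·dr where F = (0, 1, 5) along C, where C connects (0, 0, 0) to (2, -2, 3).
13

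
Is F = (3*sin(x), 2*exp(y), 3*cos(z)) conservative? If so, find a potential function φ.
Yes, F is conservative. φ = 2*exp(y) + 3*sin(z) - 3*cos(x)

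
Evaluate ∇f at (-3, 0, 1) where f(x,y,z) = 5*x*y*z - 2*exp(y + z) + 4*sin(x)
(4*cos(3), -15 - 2*E, -2*E)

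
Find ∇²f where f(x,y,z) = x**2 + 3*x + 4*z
2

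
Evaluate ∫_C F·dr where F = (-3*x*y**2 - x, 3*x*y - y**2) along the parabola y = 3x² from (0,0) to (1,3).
-16/5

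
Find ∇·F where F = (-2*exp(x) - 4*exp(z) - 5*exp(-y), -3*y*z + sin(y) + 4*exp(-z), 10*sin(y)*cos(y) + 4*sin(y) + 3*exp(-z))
-3*z - 2*exp(x) + cos(y) - 3*exp(-z)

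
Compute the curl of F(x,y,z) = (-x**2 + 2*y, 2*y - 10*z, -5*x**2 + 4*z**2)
(10, 10*x, -2)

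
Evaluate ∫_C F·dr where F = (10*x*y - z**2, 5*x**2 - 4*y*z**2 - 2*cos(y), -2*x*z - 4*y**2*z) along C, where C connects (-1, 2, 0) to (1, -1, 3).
-42 + 2*sin(1) + 2*sin(2)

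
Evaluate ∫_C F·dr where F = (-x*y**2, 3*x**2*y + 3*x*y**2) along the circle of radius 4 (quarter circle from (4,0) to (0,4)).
48*pi + 256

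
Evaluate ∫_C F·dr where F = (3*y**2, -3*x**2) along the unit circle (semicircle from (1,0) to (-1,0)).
-4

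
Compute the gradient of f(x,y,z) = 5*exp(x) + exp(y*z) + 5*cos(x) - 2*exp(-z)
(5*exp(x) - 5*sin(x), z*exp(y*z), y*exp(y*z) + 2*exp(-z))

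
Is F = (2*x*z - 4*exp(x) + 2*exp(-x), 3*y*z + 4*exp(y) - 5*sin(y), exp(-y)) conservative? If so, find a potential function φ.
No, ∇×F = (-3*y - exp(-y), 2*x, 0) ≠ 0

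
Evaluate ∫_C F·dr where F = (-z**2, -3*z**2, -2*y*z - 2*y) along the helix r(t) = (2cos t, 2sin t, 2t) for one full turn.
32*pi*(-pi - 2)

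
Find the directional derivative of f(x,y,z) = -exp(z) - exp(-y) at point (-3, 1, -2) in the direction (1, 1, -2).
sqrt(6)*(2 + E)*exp(-2)/6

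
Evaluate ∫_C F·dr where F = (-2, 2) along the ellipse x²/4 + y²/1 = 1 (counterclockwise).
0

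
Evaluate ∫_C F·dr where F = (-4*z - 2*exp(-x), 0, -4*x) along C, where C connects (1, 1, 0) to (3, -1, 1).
-12 - 2*exp(-1) + 2*exp(-3)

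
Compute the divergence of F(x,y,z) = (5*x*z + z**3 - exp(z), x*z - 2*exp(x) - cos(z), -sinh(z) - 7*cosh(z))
5*z - 7*sinh(z) - cosh(z)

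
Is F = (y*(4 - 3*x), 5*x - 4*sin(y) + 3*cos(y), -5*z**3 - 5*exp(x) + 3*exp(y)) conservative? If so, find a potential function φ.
No, ∇×F = (3*exp(y), 5*exp(x), 3*x + 1) ≠ 0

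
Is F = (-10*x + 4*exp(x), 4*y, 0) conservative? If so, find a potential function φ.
Yes, F is conservative. φ = -5*x**2 + 2*y**2 + 4*exp(x)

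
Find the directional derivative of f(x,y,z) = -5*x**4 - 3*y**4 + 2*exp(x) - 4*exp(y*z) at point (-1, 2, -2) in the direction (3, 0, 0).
2*exp(-1) + 20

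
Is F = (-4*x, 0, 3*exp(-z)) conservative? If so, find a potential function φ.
Yes, F is conservative. φ = -2*x**2 - 3*exp(-z)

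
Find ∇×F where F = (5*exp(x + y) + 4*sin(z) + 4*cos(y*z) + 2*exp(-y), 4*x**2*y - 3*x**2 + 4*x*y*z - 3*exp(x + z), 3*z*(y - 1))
(-4*x*y + 3*z + 3*exp(x + z), -4*y*sin(y*z) + 4*cos(z), ((8*x*y - 6*x + 4*y*z + 4*z*sin(y*z) - 5*exp(x + y) - 3*exp(x + z))*exp(y) + 2)*exp(-y))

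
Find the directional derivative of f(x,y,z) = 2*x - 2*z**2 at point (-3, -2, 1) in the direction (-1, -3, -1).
2*sqrt(11)/11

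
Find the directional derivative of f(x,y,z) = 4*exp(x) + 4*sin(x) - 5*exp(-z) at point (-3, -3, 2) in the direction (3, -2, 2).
2*sqrt(17)*(6*exp(3)*cos(3) + 6 + 5*E)*exp(-3)/17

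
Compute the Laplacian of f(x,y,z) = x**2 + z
2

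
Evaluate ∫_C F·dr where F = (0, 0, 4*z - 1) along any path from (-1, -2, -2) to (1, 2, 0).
-10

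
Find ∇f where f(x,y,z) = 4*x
(4, 0, 0)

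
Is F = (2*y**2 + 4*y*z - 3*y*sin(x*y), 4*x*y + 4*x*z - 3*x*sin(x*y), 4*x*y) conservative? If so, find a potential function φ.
Yes, F is conservative. φ = 2*x*y**2 + 4*x*y*z + 3*cos(x*y)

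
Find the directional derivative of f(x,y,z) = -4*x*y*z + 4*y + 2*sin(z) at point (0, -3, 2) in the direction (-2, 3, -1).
-sqrt(14)*(cos(2) + 18)/7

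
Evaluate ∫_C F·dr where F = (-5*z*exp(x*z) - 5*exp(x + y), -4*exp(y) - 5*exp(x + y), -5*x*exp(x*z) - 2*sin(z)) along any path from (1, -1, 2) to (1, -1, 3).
-5*exp(3) + 2*cos(3) - 2*cos(2) + 5*exp(2)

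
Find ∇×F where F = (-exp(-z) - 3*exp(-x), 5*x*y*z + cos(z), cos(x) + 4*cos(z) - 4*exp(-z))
(-5*x*y + sin(z), sin(x) + exp(-z), 5*y*z)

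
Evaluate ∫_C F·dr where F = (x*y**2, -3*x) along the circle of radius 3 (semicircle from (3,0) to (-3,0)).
-27*pi/2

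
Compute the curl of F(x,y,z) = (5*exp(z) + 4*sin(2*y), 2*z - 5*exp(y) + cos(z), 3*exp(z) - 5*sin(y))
(sin(z) - 5*cos(y) - 2, 5*exp(z), -8*cos(2*y))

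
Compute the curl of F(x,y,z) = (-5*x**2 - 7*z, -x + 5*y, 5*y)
(5, -7, -1)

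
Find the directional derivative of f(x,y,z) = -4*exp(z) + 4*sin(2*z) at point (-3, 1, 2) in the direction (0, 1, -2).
8*sqrt(5)*(-2*cos(4) + exp(2))/5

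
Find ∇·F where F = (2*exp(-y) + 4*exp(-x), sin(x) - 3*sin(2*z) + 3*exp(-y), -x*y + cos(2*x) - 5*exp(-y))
-3*exp(-y) - 4*exp(-x)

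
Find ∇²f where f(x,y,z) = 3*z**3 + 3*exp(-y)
18*z + 3*exp(-y)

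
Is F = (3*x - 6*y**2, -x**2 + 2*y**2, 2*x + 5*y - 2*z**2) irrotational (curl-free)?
No, ∇×F = (5, -2, -2*x + 12*y)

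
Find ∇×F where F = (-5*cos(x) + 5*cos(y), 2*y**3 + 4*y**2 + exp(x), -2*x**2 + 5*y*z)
(5*z, 4*x, exp(x) + 5*sin(y))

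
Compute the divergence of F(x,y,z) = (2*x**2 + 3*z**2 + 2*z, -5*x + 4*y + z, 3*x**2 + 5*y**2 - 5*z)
4*x - 1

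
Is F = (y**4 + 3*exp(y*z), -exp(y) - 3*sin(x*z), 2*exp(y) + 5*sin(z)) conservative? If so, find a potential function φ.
No, ∇×F = (3*x*cos(x*z) + 2*exp(y), 3*y*exp(y*z), -4*y**3 - 3*z*exp(y*z) - 3*z*cos(x*z)) ≠ 0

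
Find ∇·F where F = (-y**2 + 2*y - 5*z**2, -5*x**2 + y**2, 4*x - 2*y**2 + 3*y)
2*y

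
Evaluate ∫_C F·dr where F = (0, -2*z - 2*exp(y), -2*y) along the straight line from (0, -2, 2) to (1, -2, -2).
-16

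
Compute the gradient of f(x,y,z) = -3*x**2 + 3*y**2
(-6*x, 6*y, 0)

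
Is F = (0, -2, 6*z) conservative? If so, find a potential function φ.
Yes, F is conservative. φ = -2*y + 3*z**2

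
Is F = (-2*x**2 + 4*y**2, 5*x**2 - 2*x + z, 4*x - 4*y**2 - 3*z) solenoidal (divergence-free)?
No, ∇·F = -4*x - 3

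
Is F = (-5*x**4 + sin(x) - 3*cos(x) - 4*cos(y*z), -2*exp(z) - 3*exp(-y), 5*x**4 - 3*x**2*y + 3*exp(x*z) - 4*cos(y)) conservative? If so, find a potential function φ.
No, ∇×F = (-3*x**2 + 2*exp(z) + 4*sin(y), -20*x**3 + 6*x*y + 4*y*sin(y*z) - 3*z*exp(x*z), -4*z*sin(y*z)) ≠ 0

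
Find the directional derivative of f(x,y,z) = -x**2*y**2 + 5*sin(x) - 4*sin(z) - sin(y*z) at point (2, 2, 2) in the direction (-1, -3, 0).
sqrt(10)*(6*cos(4) - 5*cos(2) + 64)/10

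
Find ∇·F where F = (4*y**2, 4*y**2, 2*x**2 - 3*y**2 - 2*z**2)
8*y - 4*z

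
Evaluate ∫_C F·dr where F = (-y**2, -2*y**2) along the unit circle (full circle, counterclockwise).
0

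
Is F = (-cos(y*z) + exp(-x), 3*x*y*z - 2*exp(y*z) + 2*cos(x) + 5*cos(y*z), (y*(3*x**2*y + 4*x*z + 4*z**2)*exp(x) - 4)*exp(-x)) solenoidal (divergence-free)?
No, ∇·F = 4*x*y + 3*x*z + 8*y*z - 2*z*exp(y*z) - 5*z*sin(y*z) - exp(-x)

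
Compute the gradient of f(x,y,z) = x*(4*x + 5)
(8*x + 5, 0, 0)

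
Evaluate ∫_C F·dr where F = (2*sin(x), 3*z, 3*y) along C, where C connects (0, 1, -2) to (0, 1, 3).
15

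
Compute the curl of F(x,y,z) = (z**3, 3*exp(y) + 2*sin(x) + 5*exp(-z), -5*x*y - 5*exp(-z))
(-5*x + 5*exp(-z), 5*y + 3*z**2, 2*cos(x))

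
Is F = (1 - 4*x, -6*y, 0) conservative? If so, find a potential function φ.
Yes, F is conservative. φ = -2*x**2 + x - 3*y**2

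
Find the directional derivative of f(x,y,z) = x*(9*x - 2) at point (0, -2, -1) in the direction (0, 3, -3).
0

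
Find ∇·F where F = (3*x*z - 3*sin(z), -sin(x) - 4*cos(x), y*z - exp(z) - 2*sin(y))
y + 3*z - exp(z)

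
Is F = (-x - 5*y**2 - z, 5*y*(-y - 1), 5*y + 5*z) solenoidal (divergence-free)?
No, ∇·F = -10*y - 1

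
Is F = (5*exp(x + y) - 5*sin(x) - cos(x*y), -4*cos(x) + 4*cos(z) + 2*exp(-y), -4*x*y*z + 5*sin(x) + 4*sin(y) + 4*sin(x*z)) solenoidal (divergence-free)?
No, ∇·F = -4*x*y + 4*x*cos(x*z) + y*sin(x*y) + 5*exp(x + y) - 5*cos(x) - 2*exp(-y)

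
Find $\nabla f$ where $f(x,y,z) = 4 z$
(0, 0, 4)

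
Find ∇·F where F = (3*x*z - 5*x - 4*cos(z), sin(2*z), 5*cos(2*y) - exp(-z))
3*z - 5 + exp(-z)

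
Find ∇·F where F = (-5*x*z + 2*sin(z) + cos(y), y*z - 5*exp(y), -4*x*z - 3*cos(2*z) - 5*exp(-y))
-4*x - 4*z - 5*exp(y) + 6*sin(2*z)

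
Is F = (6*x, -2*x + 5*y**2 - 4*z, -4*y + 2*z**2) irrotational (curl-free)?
No, ∇×F = (0, 0, -2)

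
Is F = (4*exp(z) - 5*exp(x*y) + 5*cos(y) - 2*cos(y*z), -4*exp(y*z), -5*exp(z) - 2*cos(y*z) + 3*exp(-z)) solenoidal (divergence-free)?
No, ∇·F = -5*y*exp(x*y) + 2*y*sin(y*z) - 4*z*exp(y*z) - 5*exp(z) - 3*exp(-z)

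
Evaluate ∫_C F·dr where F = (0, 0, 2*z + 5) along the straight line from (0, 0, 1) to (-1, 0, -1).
-10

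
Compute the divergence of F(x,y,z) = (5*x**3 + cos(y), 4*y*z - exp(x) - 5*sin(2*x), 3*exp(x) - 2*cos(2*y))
15*x**2 + 4*z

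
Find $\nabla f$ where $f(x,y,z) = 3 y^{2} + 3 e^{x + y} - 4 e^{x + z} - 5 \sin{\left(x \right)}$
(3*exp(x + y) - 4*exp(x + z) - 5*cos(x), 6*y + 3*exp(x + y), -4*exp(x + z))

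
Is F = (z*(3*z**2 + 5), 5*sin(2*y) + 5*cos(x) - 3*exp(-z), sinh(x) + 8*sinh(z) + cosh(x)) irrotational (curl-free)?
No, ∇×F = (-3*exp(-z), 9*z**2 - exp(x) + 5, -5*sin(x))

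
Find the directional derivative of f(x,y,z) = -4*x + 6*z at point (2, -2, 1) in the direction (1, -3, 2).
4*sqrt(14)/7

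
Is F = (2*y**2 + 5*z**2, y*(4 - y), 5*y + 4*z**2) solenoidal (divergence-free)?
No, ∇·F = -2*y + 8*z + 4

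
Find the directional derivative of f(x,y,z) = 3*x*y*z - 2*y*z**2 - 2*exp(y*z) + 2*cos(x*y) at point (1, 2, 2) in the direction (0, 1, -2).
2*sqrt(5)*(-sin(2) + 9 + 2*exp(4))/5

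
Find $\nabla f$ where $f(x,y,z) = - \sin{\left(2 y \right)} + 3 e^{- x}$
(-3*exp(-x), -2*cos(2*y), 0)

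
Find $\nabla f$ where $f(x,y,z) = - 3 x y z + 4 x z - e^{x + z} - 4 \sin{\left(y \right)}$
(-3*y*z + 4*z - exp(x + z), -3*x*z - 4*cos(y), -3*x*y + 4*x - exp(x + z))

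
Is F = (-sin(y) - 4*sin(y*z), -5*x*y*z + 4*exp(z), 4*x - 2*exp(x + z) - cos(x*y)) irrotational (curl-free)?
No, ∇×F = (5*x*y + x*sin(x*y) - 4*exp(z), -y*sin(x*y) - 4*y*cos(y*z) + 2*exp(x + z) - 4, -5*y*z + 4*z*cos(y*z) + cos(y))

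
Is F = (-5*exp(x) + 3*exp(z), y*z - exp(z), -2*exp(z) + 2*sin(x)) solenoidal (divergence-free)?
No, ∇·F = z - 5*exp(x) - 2*exp(z)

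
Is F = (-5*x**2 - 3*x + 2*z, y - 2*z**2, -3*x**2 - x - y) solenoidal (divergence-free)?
No, ∇·F = -10*x - 2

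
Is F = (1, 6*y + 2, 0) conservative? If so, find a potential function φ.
Yes, F is conservative. φ = x + 3*y**2 + 2*y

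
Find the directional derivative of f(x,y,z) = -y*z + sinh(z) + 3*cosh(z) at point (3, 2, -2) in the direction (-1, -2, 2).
-2*sinh(2) - 8/3 + 2*cosh(2)/3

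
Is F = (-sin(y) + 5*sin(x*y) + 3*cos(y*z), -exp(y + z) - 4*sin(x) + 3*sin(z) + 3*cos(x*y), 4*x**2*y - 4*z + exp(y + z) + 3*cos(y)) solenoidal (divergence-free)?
No, ∇·F = -3*x*sin(x*y) + 5*y*cos(x*y) - 4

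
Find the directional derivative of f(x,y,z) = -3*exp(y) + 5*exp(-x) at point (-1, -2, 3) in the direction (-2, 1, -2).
(-3 + 10*exp(3))*exp(-2)/3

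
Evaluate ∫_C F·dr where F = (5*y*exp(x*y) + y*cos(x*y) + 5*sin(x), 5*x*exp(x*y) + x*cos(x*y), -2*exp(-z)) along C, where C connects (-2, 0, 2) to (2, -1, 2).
-5 - sin(2) + 5*exp(-2)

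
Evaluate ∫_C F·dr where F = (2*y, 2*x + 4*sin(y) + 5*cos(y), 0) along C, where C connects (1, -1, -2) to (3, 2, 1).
-4*cos(2) + 4*cos(1) + 5*sin(1) + 5*sin(2) + 14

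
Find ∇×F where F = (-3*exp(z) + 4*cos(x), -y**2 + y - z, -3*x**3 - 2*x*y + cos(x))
(1 - 2*x, 9*x**2 + 2*y - 3*exp(z) + sin(x), 0)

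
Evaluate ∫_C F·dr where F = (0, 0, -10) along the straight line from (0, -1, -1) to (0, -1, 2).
-30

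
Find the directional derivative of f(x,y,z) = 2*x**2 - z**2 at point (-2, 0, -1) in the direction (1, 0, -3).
-7*sqrt(10)/5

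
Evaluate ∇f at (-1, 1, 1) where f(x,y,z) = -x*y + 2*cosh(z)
(-1, 1, 2*sinh(1))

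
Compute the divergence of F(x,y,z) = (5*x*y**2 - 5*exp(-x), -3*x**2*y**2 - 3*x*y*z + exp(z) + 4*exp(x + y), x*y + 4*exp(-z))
-6*x**2*y - 3*x*z + 5*y**2 + 4*exp(x + y) - 4*exp(-z) + 5*exp(-x)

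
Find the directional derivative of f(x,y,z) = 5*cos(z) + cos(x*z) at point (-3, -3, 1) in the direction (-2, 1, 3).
-sqrt(14)*(11*sin(3) + 15*sin(1))/14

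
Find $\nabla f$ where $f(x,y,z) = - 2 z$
(0, 0, -2)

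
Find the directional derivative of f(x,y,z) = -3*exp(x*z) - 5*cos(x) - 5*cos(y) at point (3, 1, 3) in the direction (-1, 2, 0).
sqrt(5)*(-sin(3) + 2*sin(1) + 9*exp(9)/5)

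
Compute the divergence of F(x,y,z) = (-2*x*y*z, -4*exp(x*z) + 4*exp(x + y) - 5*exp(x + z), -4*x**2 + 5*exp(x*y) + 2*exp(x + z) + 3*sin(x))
-2*y*z + 4*exp(x + y) + 2*exp(x + z)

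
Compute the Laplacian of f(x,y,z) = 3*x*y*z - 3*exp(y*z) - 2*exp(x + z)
-3*y**2*exp(y*z) - 3*z**2*exp(y*z) - 4*exp(x + z)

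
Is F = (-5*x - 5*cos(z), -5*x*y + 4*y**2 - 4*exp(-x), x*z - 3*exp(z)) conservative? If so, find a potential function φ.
No, ∇×F = (0, -z + 5*sin(z), -5*y + 4*exp(-x)) ≠ 0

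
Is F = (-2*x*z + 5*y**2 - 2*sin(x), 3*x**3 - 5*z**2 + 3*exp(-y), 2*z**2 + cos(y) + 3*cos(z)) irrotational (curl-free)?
No, ∇×F = (10*z - sin(y), -2*x, 9*x**2 - 10*y)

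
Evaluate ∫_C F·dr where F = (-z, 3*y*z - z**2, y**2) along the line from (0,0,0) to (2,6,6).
210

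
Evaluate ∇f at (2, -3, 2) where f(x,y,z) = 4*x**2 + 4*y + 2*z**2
(16, 4, 8)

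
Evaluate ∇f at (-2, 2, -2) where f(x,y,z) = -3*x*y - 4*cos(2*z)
(-6, 6, -8*sin(4))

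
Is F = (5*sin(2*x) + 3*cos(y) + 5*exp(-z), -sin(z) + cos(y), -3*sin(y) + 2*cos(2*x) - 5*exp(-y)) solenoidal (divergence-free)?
No, ∇·F = -sin(y) + 10*cos(2*x)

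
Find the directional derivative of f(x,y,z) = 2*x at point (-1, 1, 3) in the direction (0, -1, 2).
0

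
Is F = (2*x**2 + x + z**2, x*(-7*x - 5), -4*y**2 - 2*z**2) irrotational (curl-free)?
No, ∇×F = (-8*y, 2*z, -14*x - 5)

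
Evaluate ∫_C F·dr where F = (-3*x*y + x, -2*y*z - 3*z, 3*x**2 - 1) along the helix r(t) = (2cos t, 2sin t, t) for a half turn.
12 + 7*pi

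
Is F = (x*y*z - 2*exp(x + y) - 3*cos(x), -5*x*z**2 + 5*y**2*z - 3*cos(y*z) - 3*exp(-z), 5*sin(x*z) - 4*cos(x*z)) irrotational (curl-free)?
No, ∇×F = (10*x*z - 5*y**2 - 3*y*sin(y*z) - 3*exp(-z), x*y - 4*z*sin(x*z) - 5*z*cos(x*z), -x*z - 5*z**2 + 2*exp(x + y))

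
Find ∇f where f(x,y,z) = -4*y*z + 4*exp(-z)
(0, -4*z, -4*y - 4*exp(-z))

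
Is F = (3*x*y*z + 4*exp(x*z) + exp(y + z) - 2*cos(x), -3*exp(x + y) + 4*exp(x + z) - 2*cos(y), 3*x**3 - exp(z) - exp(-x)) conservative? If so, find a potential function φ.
No, ∇×F = (-4*exp(x + z), -9*x**2 + 3*x*y + 4*x*exp(x*z) + exp(y + z) - exp(-x), -3*x*z - 3*exp(x + y) + 4*exp(x + z) - exp(y + z)) ≠ 0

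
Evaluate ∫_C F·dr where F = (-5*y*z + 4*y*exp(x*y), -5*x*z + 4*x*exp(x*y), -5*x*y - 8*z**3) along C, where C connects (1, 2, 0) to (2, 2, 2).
-72 - 4*exp(2) + 4*exp(4)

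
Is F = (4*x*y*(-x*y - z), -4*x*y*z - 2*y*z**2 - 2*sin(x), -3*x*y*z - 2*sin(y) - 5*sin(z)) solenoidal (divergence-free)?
No, ∇·F = -8*x*y**2 - 3*x*y - 4*x*z - 4*y*z - 2*z**2 - 5*cos(z)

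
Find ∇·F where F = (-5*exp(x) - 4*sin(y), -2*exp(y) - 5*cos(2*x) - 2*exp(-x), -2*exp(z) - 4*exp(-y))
-5*exp(x) - 2*exp(y) - 2*exp(z)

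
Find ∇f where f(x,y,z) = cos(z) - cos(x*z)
(z*sin(x*z), 0, x*sin(x*z) - sin(z))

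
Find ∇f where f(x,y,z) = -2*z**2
(0, 0, -4*z)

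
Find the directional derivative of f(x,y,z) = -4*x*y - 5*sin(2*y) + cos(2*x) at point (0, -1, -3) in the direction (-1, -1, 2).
sqrt(6)*(5*cos(2) - 2)/3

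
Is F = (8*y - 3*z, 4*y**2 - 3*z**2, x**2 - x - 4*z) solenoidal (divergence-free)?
No, ∇·F = 8*y - 4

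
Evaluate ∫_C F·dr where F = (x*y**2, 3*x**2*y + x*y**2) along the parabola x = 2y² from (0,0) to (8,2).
3392/15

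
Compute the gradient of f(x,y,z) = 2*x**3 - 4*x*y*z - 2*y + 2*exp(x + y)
(6*x**2 - 4*y*z + 2*exp(x + y), -4*x*z + 2*exp(x + y) - 2, -4*x*y)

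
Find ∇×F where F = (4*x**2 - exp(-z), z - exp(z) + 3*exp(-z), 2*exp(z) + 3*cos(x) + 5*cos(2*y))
(exp(z) - 10*sin(2*y) - 1 + 3*exp(-z), 3*sin(x) + exp(-z), 0)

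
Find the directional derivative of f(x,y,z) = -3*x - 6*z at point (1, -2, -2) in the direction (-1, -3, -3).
21*sqrt(19)/19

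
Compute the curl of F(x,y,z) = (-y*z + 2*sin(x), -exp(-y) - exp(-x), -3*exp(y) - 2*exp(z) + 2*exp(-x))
(-3*exp(y), -y + 2*exp(-x), z + exp(-x))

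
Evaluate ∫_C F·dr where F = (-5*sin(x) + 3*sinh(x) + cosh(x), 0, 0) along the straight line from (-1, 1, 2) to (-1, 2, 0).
0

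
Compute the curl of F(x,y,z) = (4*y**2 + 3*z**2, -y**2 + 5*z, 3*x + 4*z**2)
(-5, 6*z - 3, -8*y)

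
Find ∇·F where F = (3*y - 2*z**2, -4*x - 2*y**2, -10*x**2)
-4*y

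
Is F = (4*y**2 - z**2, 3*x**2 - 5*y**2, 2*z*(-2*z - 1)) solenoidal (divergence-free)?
No, ∇·F = -10*y - 8*z - 2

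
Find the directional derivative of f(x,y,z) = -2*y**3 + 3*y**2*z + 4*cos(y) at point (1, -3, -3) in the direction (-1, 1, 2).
sqrt(6)*(2*sin(3) + 27)/3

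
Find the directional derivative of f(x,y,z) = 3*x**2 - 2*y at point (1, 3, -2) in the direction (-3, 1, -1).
-20*sqrt(11)/11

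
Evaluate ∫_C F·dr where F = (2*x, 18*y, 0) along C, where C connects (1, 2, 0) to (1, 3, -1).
45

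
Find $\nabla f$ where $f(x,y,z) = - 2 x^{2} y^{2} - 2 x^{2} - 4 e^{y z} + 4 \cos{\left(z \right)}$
(4*x*(-y**2 - 1), -4*x**2*y - 4*z*exp(y*z), -4*y*exp(y*z) - 4*sin(z))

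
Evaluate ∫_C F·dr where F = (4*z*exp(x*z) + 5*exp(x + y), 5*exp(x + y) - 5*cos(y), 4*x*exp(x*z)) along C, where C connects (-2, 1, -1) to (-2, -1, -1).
-5*exp(-1) + 5*exp(-3) + 10*sin(1)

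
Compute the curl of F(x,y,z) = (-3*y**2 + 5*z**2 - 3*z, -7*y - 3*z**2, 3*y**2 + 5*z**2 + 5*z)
(6*y + 6*z, 10*z - 3, 6*y)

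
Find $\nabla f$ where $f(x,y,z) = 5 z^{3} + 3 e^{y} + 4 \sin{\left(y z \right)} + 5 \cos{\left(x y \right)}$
(-5*y*sin(x*y), -5*x*sin(x*y) + 4*z*cos(y*z) + 3*exp(y), 4*y*cos(y*z) + 15*z**2)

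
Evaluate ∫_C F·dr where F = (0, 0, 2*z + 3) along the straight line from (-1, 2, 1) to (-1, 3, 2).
6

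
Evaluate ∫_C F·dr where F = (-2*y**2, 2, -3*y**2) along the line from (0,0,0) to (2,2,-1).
8/3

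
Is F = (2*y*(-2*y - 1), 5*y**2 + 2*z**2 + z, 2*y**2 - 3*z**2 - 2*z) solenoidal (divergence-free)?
No, ∇·F = 10*y - 6*z - 2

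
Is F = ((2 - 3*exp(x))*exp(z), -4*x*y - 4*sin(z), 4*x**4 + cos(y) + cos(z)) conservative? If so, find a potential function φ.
No, ∇×F = (-sin(y) + 4*cos(z), -16*x**3 - (3*exp(x) - 2)*exp(z), -4*y) ≠ 0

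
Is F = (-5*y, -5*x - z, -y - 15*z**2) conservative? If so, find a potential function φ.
Yes, F is conservative. φ = -5*x*y - y*z - 5*z**3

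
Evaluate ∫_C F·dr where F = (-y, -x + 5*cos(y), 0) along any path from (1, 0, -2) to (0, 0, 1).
0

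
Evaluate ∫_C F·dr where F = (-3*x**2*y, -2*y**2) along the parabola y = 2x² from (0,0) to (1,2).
-98/15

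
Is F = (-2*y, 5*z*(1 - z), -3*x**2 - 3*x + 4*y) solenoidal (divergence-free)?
Yes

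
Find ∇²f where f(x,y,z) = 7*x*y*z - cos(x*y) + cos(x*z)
x**2*cos(x*y) - x**2*cos(x*z) + y**2*cos(x*y) - z**2*cos(x*z)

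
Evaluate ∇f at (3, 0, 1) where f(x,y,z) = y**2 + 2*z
(0, 0, 2)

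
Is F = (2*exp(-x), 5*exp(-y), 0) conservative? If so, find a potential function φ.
Yes, F is conservative. φ = -5*exp(-y) - 2*exp(-x)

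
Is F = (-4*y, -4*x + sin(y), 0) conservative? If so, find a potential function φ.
Yes, F is conservative. φ = -4*x*y - cos(y)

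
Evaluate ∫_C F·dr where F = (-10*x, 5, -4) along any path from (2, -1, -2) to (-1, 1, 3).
5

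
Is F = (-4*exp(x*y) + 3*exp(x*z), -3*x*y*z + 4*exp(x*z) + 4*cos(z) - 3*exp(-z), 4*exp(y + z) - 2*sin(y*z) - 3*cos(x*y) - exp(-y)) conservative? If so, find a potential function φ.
No, ∇×F = (3*x*y - 4*x*exp(x*z) + 3*x*sin(x*y) - 2*z*cos(y*z) + 4*exp(y + z) + 4*sin(z) - 3*exp(-z) + exp(-y), 3*x*exp(x*z) - 3*y*sin(x*y), 4*x*exp(x*y) - 3*y*z + 4*z*exp(x*z)) ≠ 0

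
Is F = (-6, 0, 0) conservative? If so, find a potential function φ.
Yes, F is conservative. φ = -6*x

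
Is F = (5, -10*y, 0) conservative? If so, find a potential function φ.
Yes, F is conservative. φ = 5*x - 5*y**2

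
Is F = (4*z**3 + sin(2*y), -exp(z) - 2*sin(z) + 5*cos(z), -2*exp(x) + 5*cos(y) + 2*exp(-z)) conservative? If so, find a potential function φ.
No, ∇×F = (exp(z) - 5*sin(y) + 5*sin(z) + 2*cos(z), 12*z**2 + 2*exp(x), -2*cos(2*y)) ≠ 0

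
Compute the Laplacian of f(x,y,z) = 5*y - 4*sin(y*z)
4*(y**2 + z**2)*sin(y*z)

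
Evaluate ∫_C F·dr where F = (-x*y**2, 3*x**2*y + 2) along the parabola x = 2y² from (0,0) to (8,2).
140/3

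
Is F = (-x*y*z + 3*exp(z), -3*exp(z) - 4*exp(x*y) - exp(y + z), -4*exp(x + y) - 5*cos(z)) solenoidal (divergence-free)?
No, ∇·F = -4*x*exp(x*y) - y*z - exp(y + z) + 5*sin(z)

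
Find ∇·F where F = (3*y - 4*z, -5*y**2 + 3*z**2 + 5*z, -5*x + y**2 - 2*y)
-10*y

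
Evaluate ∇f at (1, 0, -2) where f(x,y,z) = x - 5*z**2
(1, 0, 20)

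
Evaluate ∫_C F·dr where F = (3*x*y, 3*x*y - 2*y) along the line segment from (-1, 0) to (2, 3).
18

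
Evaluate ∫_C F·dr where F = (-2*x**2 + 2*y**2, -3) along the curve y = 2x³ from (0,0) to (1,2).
-116/21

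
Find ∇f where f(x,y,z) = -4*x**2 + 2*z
(-8*x, 0, 2)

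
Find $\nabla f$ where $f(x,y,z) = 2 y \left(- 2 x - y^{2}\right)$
(-4*y, -4*x - 6*y**2, 0)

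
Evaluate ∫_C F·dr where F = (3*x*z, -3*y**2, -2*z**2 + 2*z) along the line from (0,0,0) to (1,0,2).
2/3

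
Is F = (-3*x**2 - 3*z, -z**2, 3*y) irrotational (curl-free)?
No, ∇×F = (2*z + 3, -3, 0)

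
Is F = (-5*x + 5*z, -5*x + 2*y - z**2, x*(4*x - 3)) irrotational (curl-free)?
No, ∇×F = (2*z, 8 - 8*x, -5)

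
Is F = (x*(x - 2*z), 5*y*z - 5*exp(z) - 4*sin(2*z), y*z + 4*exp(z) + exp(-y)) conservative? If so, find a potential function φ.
No, ∇×F = (-5*y + z + 5*exp(z) + 8*cos(2*z) - exp(-y), -2*x, 0) ≠ 0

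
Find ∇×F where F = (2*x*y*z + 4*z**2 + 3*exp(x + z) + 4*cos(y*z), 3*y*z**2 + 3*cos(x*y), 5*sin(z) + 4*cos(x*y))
(-4*x*sin(x*y) - 6*y*z, 2*x*y + 4*y*sin(x*y) - 4*y*sin(y*z) + 8*z + 3*exp(x + z), -2*x*z - 3*y*sin(x*y) + 4*z*sin(y*z))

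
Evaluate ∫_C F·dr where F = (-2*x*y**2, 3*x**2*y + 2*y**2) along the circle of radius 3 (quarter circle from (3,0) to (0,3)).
477/4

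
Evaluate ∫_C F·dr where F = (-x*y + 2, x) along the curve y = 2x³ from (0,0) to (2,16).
76/5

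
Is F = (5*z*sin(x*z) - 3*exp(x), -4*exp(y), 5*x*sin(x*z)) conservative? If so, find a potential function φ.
Yes, F is conservative. φ = -3*exp(x) - 4*exp(y) - 5*cos(x*z)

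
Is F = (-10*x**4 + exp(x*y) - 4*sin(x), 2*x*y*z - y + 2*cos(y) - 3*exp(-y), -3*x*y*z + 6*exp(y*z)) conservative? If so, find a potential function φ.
No, ∇×F = (-2*x*y - 3*x*z + 6*z*exp(y*z), 3*y*z, -x*exp(x*y) + 2*y*z) ≠ 0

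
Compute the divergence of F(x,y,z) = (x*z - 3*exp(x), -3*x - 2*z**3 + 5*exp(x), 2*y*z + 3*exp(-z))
2*y + z - 3*exp(x) - 3*exp(-z)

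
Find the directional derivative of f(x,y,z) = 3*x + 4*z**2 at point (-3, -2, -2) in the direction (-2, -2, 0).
-3*sqrt(2)/2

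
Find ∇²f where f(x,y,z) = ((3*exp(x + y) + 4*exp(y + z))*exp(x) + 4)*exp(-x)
6*exp(x + y) + 8*exp(y + z) + 4*exp(-x)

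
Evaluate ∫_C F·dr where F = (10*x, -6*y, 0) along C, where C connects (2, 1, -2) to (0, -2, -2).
-29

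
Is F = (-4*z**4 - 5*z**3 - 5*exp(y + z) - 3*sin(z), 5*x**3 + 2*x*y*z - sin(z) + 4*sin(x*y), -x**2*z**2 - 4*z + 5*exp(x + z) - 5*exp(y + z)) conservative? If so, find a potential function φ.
No, ∇×F = (-2*x*y - 5*exp(y + z) + cos(z), 2*x*z**2 - 16*z**3 - 15*z**2 - 5*exp(x + z) - 5*exp(y + z) - 3*cos(z), 15*x**2 + 2*y*z + 4*y*cos(x*y) + 5*exp(y + z)) ≠ 0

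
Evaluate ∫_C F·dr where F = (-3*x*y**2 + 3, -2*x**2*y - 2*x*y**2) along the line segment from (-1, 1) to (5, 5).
-3190/3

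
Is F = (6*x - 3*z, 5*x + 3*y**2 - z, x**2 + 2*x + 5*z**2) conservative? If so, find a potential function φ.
No, ∇×F = (1, -2*x - 5, 5) ≠ 0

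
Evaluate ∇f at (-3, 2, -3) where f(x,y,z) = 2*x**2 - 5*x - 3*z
(-17, 0, -3)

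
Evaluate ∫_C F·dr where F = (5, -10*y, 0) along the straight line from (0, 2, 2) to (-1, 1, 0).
10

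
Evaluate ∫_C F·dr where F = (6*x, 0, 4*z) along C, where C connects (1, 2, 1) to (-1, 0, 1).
0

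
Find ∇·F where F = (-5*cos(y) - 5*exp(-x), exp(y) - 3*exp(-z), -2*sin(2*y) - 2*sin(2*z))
exp(y) - 4*cos(2*z) + 5*exp(-x)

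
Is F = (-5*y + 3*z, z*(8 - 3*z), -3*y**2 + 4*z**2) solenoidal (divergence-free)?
No, ∇·F = 8*z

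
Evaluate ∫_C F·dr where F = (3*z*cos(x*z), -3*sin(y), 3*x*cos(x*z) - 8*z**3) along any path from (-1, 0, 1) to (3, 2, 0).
3*cos(2) - 1 + 3*sin(1)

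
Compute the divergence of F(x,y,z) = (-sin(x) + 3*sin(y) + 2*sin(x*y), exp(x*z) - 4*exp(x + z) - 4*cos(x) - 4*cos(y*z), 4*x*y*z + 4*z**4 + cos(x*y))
4*x*y + 2*y*cos(x*y) + 16*z**3 + 4*z*sin(y*z) - cos(x)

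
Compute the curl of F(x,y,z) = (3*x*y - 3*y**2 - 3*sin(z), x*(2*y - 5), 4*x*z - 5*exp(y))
(-5*exp(y), -4*z - 3*cos(z), -3*x + 8*y - 5)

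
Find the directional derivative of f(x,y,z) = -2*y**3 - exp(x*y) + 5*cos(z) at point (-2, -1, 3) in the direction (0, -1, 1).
sqrt(2)*(-exp(2) - 5*sin(3)/2 + 3)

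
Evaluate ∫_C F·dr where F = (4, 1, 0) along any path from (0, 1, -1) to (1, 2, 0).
5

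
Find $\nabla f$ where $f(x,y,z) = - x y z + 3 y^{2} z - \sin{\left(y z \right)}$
(-y*z, z*(-x + 6*y - cos(y*z)), y*(-x + 3*y - cos(y*z)))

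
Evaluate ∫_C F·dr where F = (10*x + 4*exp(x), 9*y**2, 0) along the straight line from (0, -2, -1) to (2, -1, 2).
4*exp(2) + 37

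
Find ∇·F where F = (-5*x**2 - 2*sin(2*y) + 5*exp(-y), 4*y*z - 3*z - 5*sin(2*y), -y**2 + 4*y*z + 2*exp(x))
-10*x + 4*y + 4*z - 10*cos(2*y)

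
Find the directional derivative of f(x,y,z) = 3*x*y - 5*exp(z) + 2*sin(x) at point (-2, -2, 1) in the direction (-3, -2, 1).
sqrt(14)*(-5*E - 6*cos(2) + 30)/14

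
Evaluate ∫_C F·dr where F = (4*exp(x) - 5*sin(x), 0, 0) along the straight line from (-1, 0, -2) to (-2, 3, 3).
-5*cos(1) + 5*cos(2) - 4*exp(-1) + 4*exp(-2)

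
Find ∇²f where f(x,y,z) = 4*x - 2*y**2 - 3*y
-4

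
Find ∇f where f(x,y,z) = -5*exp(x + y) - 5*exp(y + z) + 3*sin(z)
(-5*exp(x + y), -5*exp(x + y) - 5*exp(y + z), -5*exp(y + z) + 3*cos(z))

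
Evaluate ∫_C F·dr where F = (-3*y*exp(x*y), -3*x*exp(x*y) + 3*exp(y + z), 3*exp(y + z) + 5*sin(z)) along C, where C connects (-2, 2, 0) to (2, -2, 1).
-3*exp(2) - 5*cos(1) + 3*exp(-1) + 5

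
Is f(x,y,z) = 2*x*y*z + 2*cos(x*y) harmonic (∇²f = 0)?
No, ∇²f = -2*(x**2 + y**2)*cos(x*y)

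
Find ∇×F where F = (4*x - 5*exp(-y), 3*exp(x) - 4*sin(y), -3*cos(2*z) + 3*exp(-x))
(0, 3*exp(-x), 3*exp(x) - 5*exp(-y))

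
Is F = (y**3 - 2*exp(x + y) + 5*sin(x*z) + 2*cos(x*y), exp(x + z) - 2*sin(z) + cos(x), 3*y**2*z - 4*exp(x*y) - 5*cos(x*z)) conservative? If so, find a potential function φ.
No, ∇×F = (-4*x*exp(x*y) + 6*y*z - exp(x + z) + 2*cos(z), 5*x*cos(x*z) + 4*y*exp(x*y) - 5*z*sin(x*z), 2*x*sin(x*y) - 3*y**2 + 2*exp(x + y) + exp(x + z) - sin(x)) ≠ 0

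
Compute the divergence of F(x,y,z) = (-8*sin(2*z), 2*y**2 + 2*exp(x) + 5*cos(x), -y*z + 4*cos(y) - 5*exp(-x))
3*y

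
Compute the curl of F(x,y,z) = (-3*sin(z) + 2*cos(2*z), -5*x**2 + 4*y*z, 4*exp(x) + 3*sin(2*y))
(-4*y + 6*cos(2*y), -4*exp(x) - 4*sin(2*z) - 3*cos(z), -10*x)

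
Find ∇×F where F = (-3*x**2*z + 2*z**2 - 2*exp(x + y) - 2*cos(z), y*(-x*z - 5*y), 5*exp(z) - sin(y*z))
(x*y - z*cos(y*z), -3*x**2 + 4*z + 2*sin(z), -y*z + 2*exp(x + y))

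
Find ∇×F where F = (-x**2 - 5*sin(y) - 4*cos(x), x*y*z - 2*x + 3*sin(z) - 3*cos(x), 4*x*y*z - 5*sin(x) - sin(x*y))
(-x*y + 4*x*z - x*cos(x*y) - 3*cos(z), -4*y*z + y*cos(x*y) + 5*cos(x), y*z + 3*sin(x) + 5*cos(y) - 2)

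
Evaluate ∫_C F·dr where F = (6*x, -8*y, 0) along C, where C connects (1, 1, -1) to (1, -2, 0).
-12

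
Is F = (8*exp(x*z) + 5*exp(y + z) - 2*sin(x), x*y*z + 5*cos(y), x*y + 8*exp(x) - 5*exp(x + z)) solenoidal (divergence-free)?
No, ∇·F = x*z + 8*z*exp(x*z) - 5*exp(x + z) - 5*sin(y) - 2*cos(x)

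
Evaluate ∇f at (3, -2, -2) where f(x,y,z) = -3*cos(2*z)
(0, 0, -6*sin(4))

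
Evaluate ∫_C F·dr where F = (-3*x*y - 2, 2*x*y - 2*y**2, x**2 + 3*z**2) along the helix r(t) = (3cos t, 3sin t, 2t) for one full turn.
18*pi + 64*pi**3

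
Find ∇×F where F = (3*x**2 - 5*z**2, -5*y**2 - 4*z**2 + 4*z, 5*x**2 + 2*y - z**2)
(8*z - 2, -10*x - 10*z, 0)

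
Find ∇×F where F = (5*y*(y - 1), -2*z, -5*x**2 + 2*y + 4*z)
(4, 10*x, 5 - 10*y)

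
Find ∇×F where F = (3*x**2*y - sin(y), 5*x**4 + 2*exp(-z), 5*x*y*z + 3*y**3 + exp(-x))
(5*x*z + 9*y**2 + 2*exp(-z), -5*y*z + exp(-x), 20*x**3 - 3*x**2 + cos(y))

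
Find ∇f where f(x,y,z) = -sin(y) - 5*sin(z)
(0, -cos(y), -5*cos(z))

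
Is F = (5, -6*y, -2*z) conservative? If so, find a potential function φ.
Yes, F is conservative. φ = 5*x - 3*y**2 - z**2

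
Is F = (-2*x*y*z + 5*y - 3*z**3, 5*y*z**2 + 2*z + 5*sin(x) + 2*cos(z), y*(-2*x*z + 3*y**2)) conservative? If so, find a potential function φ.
No, ∇×F = (-2*x*z + 9*y**2 - 10*y*z + 2*sin(z) - 2, -2*x*y + 2*y*z - 9*z**2, 2*x*z + 5*cos(x) - 5) ≠ 0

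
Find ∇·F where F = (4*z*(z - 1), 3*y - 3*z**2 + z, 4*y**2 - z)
2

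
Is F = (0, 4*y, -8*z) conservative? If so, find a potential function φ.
Yes, F is conservative. φ = 2*y**2 - 4*z**2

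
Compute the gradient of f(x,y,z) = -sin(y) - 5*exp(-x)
(5*exp(-x), -cos(y), 0)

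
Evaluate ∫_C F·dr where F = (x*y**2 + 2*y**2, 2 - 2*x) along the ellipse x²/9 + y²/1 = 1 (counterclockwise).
-6*pi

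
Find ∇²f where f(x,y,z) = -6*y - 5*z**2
-10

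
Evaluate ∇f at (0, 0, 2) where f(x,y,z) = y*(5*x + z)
(0, 2, 0)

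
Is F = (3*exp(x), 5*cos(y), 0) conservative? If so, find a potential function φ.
Yes, F is conservative. φ = 3*exp(x) + 5*sin(y)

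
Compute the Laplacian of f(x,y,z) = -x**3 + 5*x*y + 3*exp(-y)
-6*x + 3*exp(-y)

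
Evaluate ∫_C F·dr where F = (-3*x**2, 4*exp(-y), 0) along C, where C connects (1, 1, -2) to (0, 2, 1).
-4*exp(-2) + 1 + 4*exp(-1)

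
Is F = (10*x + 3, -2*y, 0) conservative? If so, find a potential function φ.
Yes, F is conservative. φ = 5*x**2 + 3*x - y**2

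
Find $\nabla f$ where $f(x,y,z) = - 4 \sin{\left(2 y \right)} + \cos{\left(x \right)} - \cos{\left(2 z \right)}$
(-sin(x), -8*cos(2*y), 2*sin(2*z))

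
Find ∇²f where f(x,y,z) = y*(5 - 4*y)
-8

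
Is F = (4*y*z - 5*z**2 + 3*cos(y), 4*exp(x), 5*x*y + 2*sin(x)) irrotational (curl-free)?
No, ∇×F = (5*x, -y - 10*z - 2*cos(x), -4*z + 4*exp(x) + 3*sin(y))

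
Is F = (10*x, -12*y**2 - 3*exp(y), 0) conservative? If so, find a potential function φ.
Yes, F is conservative. φ = 5*x**2 - 4*y**3 - 3*exp(y)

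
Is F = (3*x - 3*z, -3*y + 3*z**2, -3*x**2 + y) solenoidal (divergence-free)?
Yes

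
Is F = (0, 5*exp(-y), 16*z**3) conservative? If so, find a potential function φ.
Yes, F is conservative. φ = 4*z**4 - 5*exp(-y)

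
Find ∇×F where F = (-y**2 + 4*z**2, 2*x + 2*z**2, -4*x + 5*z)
(-4*z, 8*z + 4, 2*y + 2)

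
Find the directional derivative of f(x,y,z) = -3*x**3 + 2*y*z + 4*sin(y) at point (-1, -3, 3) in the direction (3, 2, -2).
sqrt(17)*(8*cos(3) - 3)/17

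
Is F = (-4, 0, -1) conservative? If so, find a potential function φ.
Yes, F is conservative. φ = -4*x - z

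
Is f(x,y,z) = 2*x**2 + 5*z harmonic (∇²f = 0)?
No, ∇²f = 4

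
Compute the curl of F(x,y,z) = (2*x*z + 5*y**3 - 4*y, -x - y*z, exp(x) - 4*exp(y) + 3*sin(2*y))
(y - 4*exp(y) + 6*cos(2*y), 2*x - exp(x), 3 - 15*y**2)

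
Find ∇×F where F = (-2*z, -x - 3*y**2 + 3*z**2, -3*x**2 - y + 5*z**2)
(-6*z - 1, 6*x - 2, -1)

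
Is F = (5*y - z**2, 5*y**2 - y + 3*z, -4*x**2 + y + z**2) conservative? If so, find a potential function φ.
No, ∇×F = (-2, 8*x - 2*z, -5) ≠ 0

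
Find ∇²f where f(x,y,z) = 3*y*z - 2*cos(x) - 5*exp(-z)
2*cos(x) - 5*exp(-z)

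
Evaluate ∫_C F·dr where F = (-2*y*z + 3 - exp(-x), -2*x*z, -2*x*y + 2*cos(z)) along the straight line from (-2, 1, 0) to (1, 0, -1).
-exp(2) - 2*sin(1) + exp(-1) + 9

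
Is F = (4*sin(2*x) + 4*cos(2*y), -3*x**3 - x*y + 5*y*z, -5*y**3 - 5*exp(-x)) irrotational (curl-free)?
No, ∇×F = (5*y*(-3*y - 1), -5*exp(-x), -9*x**2 - y + 8*sin(2*y))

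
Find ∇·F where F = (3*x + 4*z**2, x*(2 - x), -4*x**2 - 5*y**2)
3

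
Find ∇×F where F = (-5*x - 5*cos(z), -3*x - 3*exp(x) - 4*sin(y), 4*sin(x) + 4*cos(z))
(0, 5*sin(z) - 4*cos(x), -3*exp(x) - 3)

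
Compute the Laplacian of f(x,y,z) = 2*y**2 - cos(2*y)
8*cos(y)**2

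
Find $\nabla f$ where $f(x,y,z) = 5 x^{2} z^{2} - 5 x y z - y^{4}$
(5*z*(2*x*z - y), -5*x*z - 4*y**3, 5*x*(2*x*z - y))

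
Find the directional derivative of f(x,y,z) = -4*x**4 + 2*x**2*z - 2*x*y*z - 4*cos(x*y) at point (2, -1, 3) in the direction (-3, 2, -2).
2*sqrt(17)*(123 - 14*sin(2))/17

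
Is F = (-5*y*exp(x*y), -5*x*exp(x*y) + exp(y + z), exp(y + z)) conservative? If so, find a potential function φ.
Yes, F is conservative. φ = -5*exp(x*y) + exp(y + z)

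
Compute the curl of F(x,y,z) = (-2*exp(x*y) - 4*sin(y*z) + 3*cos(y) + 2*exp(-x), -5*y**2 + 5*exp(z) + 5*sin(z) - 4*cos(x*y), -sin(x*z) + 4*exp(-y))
(-5*exp(z) - 5*cos(z) - 4*exp(-y), -4*y*cos(y*z) + z*cos(x*z), 2*x*exp(x*y) + 4*y*sin(x*y) + 4*z*cos(y*z) + 3*sin(y))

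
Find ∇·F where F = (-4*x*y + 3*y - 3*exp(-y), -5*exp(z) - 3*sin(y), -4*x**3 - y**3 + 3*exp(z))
-4*y + 3*exp(z) - 3*cos(y)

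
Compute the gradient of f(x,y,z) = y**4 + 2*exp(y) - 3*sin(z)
(0, 4*y**3 + 2*exp(y), -3*cos(z))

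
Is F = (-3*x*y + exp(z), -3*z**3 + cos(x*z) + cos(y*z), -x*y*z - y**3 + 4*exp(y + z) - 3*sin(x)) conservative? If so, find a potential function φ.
No, ∇×F = (-x*z + x*sin(x*z) - 3*y**2 + y*sin(y*z) + 9*z**2 + 4*exp(y + z), y*z + exp(z) + 3*cos(x), 3*x - z*sin(x*z)) ≠ 0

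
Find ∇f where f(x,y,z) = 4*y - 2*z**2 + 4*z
(0, 4, 4 - 4*z)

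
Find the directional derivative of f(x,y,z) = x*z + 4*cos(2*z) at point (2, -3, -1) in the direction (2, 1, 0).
-2*sqrt(5)/5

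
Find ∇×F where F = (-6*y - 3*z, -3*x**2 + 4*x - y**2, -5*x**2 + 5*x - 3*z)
(0, 10*x - 8, 10 - 6*x)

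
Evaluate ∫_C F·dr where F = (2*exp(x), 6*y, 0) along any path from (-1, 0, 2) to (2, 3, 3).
-2*exp(-1) + 2*exp(2) + 27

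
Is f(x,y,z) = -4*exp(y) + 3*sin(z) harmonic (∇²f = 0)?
No, ∇²f = -4*exp(y) - 3*sin(z)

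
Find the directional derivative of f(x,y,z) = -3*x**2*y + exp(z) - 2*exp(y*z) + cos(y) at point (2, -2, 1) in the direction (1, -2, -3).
sqrt(14)*(-3*exp(3) - 2*exp(2)*sin(2) - 8 + 48*exp(2))*exp(-2)/14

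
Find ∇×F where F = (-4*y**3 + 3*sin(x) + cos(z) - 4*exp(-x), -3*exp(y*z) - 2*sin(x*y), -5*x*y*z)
(-5*x*z + 3*y*exp(y*z), 5*y*z - sin(z), 2*y*(6*y - cos(x*y)))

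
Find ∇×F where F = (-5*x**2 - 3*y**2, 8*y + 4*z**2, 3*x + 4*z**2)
(-8*z, -3, 6*y)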